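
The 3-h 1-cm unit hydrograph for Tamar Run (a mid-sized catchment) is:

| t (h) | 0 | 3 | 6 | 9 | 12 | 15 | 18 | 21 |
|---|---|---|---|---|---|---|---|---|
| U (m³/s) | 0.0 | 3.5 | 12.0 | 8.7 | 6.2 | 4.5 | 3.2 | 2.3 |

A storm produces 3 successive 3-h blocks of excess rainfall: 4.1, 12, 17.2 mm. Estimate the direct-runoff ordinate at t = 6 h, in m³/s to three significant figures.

Q ≈ 9.12 m³/s

By discrete convolution, Q_j = Σ (P_i / 10 mm) · U_{j−i}.
At t = 6 h (j=2): Q = (4.1/10)·12.0 + (12/10)·3.5 + (17.2/10)·0.0 = 9.12 m³/s.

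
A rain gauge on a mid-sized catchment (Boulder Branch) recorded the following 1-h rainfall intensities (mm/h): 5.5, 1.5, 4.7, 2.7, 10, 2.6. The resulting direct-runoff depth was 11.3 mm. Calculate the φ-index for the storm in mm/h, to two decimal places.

Only the 3 blocks with intensity above φ contribute runoff: 5.5, 4.7, 10 mm/h.
Σ(I−φ)·Δt = d  ⇒  (5.5+4.7+10 − 3φ)·1 = 11.3
φ = (20.20 − 11.3/1) / 3 = 2.97 mm/h.

φ ≈ 2.97 mm/h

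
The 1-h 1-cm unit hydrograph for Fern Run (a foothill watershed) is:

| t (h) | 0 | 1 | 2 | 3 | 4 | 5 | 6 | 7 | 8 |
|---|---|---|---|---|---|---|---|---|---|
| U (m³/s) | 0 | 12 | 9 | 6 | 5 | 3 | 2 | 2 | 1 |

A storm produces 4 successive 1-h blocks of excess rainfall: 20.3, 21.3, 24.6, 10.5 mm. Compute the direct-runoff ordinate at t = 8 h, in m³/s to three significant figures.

Q ≈ 14.4 m³/s

By discrete convolution, Q_j = Σ (P_i / 10 mm) · U_{j−i}.
At t = 8 h (j=8): Q = (20.3/10)·1 + (21.3/10)·2 + (24.6/10)·2 + (10.5/10)·3 = 14.4 m³/s.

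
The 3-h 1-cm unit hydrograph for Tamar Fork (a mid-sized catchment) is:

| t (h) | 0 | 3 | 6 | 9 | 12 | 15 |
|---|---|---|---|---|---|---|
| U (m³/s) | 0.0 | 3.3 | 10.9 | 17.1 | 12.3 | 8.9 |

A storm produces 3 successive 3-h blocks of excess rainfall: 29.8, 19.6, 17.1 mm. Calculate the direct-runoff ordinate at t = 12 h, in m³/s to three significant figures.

By discrete convolution, Q_j = Σ (P_i / 10 mm) · U_{j−i}.
At t = 12 h (j=4): Q = (29.8/10)·12.3 + (19.6/10)·17.1 + (17.1/10)·10.9 = 88.8 m³/s.

Q ≈ 88.8 m³/s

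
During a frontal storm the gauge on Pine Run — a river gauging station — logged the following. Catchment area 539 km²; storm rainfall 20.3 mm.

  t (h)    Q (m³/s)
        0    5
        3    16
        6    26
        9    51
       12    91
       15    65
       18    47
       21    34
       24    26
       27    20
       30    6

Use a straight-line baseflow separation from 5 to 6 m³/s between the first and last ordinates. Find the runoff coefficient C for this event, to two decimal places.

C ≈ 0.32

ΣQ_DR = 326.5 m³/s; V = ΣQ_DR·Δt = 3.526 × 10^6 m³.
Runoff depth d = V / A = 6.542 mm.
C = d / P = 6.542 / 20.3 = 0.32.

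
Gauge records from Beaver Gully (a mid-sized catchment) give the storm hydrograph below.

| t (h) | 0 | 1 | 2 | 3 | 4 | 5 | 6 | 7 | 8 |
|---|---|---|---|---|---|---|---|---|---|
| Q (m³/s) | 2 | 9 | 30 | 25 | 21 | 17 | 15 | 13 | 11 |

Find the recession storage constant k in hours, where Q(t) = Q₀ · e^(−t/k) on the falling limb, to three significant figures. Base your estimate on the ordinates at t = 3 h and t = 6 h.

k ≈ 5.87 h

On the falling limb, Q drops from 25 to 15 m³/s between t = 3 h and t = 6 h (Δt = 3 h).
k = −Δt / ln(Q₂/Q₁) = −3 / ln(15/25) = 5.87 h.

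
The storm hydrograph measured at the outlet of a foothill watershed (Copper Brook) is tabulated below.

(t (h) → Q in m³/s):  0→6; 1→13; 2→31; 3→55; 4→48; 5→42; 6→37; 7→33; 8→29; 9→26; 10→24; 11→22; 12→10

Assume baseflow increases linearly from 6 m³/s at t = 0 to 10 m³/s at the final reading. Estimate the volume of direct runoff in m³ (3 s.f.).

V ≈ 9.79 × 10^5 m³

Direct-runoff ordinates (Q − Q_b): 0.00, 6.67, 24.33, 48.00, 40.67, 34.33, 29.00, 24.67, 20.33, 17.00, 14.67, 12.33, 0.00 m³/s.
ΣQ_DR = 272.0 m³/s.
With Δt = 1 h = 3600 s, V = ΣQ_DR · Δt = 272.0 × 3600 = 9.79 × 10^5 m³.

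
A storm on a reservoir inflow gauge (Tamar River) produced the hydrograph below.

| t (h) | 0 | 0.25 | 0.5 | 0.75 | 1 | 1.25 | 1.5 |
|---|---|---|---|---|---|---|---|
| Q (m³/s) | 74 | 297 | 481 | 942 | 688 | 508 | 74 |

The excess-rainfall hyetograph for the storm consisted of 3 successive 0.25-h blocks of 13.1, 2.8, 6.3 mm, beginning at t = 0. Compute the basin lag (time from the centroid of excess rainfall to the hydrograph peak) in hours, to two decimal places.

t_L ≈ 0.45 h

Centroid of excess rainfall: t_c = Σ P_i·t̄_i / ΣP_i = 0.2984 h (block centres at 0.125, 0.375, 0.625 h).
Hydrograph peak occurs at t = 0.75 h, so basin lag t_L = 0.75 − 0.2984 = 0.45 h.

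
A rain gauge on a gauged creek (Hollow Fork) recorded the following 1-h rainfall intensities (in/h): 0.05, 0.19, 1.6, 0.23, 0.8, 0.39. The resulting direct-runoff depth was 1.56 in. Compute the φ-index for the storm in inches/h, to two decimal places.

φ ≈ 0.42 in/h

Only the 2 blocks with intensity above φ contribute runoff: 1.6, 0.8 in/h.
Σ(I−φ)·Δt = d  ⇒  (1.6+0.8 − 2φ)·1 = 1.56
φ = (2.400 − 1.56/1) / 2 = 0.42 in/h.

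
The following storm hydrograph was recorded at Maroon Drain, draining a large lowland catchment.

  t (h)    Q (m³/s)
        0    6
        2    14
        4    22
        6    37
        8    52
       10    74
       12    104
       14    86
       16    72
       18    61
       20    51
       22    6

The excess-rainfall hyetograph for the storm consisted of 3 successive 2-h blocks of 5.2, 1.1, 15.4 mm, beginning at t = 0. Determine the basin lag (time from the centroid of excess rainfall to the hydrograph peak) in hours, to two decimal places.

t_L ≈ 8.06 h

Centroid of excess rainfall: t_c = Σ P_i·t̄_i / ΣP_i = 3.9401 h (block centres at 1, 3, 5 h).
Hydrograph peak occurs at t = 12 h, so basin lag t_L = 12 − 3.9401 = 8.06 h.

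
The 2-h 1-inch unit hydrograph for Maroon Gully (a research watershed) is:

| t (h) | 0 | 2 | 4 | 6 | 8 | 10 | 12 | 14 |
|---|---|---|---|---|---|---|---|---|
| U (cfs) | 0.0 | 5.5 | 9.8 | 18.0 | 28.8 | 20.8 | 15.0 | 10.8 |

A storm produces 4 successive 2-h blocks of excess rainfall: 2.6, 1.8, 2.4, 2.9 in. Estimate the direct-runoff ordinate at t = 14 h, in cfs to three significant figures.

Q ≈ 189 cfs

By discrete convolution, Q_j = Σ (P_i / 1 in) · U_{j−i}.
At t = 14 h (j=7): Q = (2.6/1)·10.8 + (1.8/1)·15.0 + (2.4/1)·20.8 + (2.9/1)·28.8 = 189 cfs.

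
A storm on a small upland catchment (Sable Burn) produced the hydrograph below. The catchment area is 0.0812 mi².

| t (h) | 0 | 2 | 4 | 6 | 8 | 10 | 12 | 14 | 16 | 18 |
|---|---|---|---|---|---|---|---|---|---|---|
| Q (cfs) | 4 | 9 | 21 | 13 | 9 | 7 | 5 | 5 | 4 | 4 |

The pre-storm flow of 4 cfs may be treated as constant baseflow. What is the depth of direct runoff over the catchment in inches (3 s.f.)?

Direct runoff: 0.0, 5.0, 17.0, 9.0, 5.0, 3.0, 1.0, 1.0, 0.0, 0.0 cfs; ΣQ_DR = 41.00 cfs.
V = ΣQ_DR · Δt = 41.00 × 7200 s = 2.952 × 10^5 ft³.
Over A = 0.0812 mi², depth = V / A = 1.56 in.

d ≈ 1.56 in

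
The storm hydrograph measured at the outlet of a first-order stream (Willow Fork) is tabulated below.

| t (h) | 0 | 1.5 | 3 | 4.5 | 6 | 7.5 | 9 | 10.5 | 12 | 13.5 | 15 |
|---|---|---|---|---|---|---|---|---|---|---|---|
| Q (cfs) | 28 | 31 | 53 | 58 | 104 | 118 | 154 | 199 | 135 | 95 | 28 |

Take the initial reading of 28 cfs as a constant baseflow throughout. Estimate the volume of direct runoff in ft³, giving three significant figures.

Direct-runoff ordinates (Q − Q_b): 0.0, 3.0, 25.0, 30.0, 76.0, 90.0, 126.0, 171.0, 107.0, 67.0, 0.0 cfs.
ΣQ_DR = 695.0 cfs.
With Δt = 1.5 h = 5400 s, V = ΣQ_DR · Δt = 695.0 × 5400 = 3.75 × 10^6 ft³.

V ≈ 3.75 × 10^6 ft³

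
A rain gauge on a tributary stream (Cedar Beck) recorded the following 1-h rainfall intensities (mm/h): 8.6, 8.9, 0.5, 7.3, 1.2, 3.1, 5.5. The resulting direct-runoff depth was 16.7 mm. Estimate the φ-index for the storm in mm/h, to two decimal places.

φ ≈ 3.40 mm/h

Only the 4 blocks with intensity above φ contribute runoff: 8.6, 8.9, 7.3, 5.5 mm/h.
Σ(I−φ)·Δt = d  ⇒  (8.6+8.9+7.3+5.5 − 4φ)·1 = 16.7
φ = (30.30 − 16.7/1) / 4 = 3.40 mm/h.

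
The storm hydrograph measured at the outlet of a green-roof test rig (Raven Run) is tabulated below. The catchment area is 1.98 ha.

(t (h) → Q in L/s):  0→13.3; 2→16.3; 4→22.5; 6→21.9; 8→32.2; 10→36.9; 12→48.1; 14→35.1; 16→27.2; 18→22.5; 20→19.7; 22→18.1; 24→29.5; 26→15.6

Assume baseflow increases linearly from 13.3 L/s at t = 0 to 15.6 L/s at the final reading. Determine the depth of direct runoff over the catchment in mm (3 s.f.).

Direct runoff: 0.00, 2.82, 8.85, 8.07, 18.19, 22.72, 33.74, 20.56, 12.48, 7.61, 4.63, 2.85, 14.08, 0.00 L/s; ΣQ_DR = 156.6 L/s.
V = ΣQ_DR · Δt = 156.6 × 7200 s = 1.128 × 10^6 L.
Over A = 1.98 ha, depth = V / A = 56.9 mm.

d ≈ 56.9 mm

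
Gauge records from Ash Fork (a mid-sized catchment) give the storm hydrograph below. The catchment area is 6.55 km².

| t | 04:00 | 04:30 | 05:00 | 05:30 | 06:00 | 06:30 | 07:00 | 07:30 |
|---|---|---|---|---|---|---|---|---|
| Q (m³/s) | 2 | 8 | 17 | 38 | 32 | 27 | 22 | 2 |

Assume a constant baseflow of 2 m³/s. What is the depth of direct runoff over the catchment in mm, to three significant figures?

d ≈ 36.3 mm

Direct runoff: 0.0, 6.0, 15.0, 36.0, 30.0, 25.0, 20.0, 0.0 m³/s; ΣQ_DR = 132.0 m³/s.
V = ΣQ_DR · Δt = 132.0 × 1800 s = 2.376 × 10^5 m³.
Over A = 6.55 km², depth = V / A = 36.3 mm.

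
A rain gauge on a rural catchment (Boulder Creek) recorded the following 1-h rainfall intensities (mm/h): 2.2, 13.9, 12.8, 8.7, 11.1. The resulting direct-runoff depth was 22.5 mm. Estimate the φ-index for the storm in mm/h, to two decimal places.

φ ≈ 6.00 mm/h

Only the 4 blocks with intensity above φ contribute runoff: 13.9, 12.8, 8.7, 11.1 mm/h.
Σ(I−φ)·Δt = d  ⇒  (13.9+12.8+8.7+11.1 − 4φ)·1 = 22.5
φ = (46.50 − 22.5/1) / 4 = 6.00 mm/h.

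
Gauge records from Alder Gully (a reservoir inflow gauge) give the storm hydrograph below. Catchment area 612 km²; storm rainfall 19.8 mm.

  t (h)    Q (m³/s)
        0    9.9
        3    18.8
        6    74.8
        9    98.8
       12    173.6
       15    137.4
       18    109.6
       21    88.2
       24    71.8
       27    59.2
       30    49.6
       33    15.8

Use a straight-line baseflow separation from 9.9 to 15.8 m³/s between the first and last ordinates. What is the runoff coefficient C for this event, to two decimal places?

ΣQ_DR = 753.3 m³/s; V = ΣQ_DR·Δt = 8.136 × 10^6 m³.
Runoff depth d = V / A = 13.29 mm.
C = d / P = 13.29 / 19.8 = 0.67.

C ≈ 0.67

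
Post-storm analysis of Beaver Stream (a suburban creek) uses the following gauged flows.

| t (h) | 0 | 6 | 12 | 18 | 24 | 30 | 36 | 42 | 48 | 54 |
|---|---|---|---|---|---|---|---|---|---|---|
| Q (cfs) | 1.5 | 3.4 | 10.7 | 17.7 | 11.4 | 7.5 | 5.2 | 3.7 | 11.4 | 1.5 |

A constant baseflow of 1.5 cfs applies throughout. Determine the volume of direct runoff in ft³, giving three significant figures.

V ≈ 1.27 × 10^6 ft³

Direct-runoff ordinates (Q − Q_b): 0.0, 1.9, 9.2, 16.2, 9.9, 6.0, 3.7, 2.2, 9.9, 0.0 cfs.
ΣQ_DR = 59.00 cfs.
With Δt = 6 h = 21600 s, V = ΣQ_DR · Δt = 59.00 × 21600 = 1.27 × 10^6 ft³.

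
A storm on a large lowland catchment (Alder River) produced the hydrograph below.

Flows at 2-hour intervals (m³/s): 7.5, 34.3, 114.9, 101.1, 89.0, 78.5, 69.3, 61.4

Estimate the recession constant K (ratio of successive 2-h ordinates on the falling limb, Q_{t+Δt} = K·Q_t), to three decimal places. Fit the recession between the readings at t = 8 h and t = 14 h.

Using the recession-limb readings at t = 8 h and t = 14 h: Q falls from 89.0 to 61.4 m³/s over 3 intervals.
K = (Q₂/Q₁)^(1/3) = (61.4/89.0)^(1/3) = 0.884.

K ≈ 0.884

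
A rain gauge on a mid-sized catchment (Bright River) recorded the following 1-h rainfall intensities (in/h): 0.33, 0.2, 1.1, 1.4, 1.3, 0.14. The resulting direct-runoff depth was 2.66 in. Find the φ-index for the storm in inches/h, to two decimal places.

φ ≈ 0.38 in/h

Only the 3 blocks with intensity above φ contribute runoff: 1.1, 1.4, 1.3 in/h.
Σ(I−φ)·Δt = d  ⇒  (1.1+1.4+1.3 − 3φ)·1 = 2.66
φ = (3.800 − 2.66/1) / 3 = 0.38 in/h.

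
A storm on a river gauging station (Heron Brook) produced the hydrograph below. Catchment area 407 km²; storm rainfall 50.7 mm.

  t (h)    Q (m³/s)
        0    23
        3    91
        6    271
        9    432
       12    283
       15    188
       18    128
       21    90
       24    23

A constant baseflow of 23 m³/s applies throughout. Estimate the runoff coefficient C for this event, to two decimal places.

ΣQ_DR = 1322 m³/s; V = ΣQ_DR·Δt = 1.428 × 10^7 m³.
Runoff depth d = V / A = 35.08 mm.
C = d / P = 35.08 / 50.7 = 0.69.

C ≈ 0.69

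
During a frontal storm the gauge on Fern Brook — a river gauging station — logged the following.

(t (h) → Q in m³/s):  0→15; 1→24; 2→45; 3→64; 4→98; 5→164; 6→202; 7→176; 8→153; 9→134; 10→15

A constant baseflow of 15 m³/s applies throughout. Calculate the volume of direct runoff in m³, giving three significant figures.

Direct-runoff ordinates (Q − Q_b): 0.0, 9.0, 30.0, 49.0, 83.0, 149.0, 187.0, 161.0, 138.0, 119.0, 0.0 m³/s.
ΣQ_DR = 925.0 m³/s.
With Δt = 1 h = 3600 s, V = ΣQ_DR · Δt = 925.0 × 3600 = 3.33 × 10^6 m³.

V ≈ 3.33 × 10^6 m³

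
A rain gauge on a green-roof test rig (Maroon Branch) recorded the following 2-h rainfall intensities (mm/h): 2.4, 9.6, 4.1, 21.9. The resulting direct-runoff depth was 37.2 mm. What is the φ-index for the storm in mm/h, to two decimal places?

φ ≈ 6.45 mm/h

Only the 2 blocks with intensity above φ contribute runoff: 9.6, 21.9 mm/h.
Σ(I−φ)·Δt = d  ⇒  (9.6+21.9 − 2φ)·2 = 37.2
φ = (31.50 − 37.2/2) / 2 = 6.45 mm/h.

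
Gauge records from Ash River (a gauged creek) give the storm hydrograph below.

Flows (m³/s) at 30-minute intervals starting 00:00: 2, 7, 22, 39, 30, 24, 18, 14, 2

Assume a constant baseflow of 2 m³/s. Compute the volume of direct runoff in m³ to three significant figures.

V ≈ 2.52 × 10^5 m³

Direct-runoff ordinates (Q − Q_b): 0.0, 5.0, 20.0, 37.0, 28.0, 22.0, 16.0, 12.0, 0.0 m³/s.
ΣQ_DR = 140.0 m³/s.
With Δt = 0.5 h = 1800 s, V = ΣQ_DR · Δt = 140.0 × 1800 = 2.52 × 10^5 m³.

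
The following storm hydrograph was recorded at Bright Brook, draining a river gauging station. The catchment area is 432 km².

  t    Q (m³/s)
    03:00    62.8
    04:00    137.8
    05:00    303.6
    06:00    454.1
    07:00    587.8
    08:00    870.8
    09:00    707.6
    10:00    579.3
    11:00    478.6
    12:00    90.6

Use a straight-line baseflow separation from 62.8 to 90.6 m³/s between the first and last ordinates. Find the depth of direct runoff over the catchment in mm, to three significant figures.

Direct runoff: 0.00, 71.91, 234.62, 382.03, 512.64, 792.56, 626.27, 494.88, 391.09, 0.00 m³/s; ΣQ_DR = 3506 m³/s.
V = ΣQ_DR · Δt = 3506 × 3600 s = 1.262 × 10^7 m³.
Over A = 432 km², depth = V / A = 29.2 mm.

d ≈ 29.2 mm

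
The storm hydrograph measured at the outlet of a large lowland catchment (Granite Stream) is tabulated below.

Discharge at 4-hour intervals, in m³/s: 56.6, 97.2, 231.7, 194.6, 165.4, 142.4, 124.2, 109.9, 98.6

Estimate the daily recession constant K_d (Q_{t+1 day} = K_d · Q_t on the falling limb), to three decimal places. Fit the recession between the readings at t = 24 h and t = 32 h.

Between t = 24 h and t = 32 h the flow falls from 124.2 to 98.6 m³/s over 2×4 h = 8 h.
Per-interval ratio K = (98.6/124.2)^(1/2) = 0.8910; K_d = K^(24/4) = 0.500.

K_d ≈ 0.500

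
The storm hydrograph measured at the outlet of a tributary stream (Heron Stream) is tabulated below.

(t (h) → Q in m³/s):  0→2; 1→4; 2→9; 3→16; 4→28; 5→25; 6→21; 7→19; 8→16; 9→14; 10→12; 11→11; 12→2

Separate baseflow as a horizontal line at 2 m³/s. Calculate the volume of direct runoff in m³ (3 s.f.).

Direct-runoff ordinates (Q − Q_b): 0.0, 2.0, 7.0, 14.0, 26.0, 23.0, 19.0, 17.0, 14.0, 12.0, 10.0, 9.0, 0.0 m³/s.
ΣQ_DR = 153.0 m³/s.
With Δt = 1 h = 3600 s, V = ΣQ_DR · Δt = 153.0 × 3600 = 5.51 × 10^5 m³.

V ≈ 5.51 × 10^5 m³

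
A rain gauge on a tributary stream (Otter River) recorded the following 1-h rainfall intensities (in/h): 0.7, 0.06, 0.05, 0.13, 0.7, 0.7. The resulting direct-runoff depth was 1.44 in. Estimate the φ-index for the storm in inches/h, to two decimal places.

Only the 3 blocks with intensity above φ contribute runoff: 0.7, 0.7, 0.7 in/h.
Σ(I−φ)·Δt = d  ⇒  (0.7+0.7+0.7 − 3φ)·1 = 1.44
φ = (2.100 − 1.44/1) / 3 = 0.22 in/h.

φ ≈ 0.22 in/h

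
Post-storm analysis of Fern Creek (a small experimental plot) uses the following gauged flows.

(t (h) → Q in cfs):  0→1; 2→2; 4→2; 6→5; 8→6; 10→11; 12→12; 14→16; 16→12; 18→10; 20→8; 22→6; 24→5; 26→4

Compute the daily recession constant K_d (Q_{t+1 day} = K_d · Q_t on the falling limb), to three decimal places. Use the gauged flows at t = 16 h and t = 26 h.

Between t = 16 h and t = 26 h the flow falls from 12 to 4 cfs over 5×2 h = 10 h.
Per-interval ratio K = (4/12)^(1/5) = 0.8027; K_d = K^(24/2) = 0.072.

K_d ≈ 0.072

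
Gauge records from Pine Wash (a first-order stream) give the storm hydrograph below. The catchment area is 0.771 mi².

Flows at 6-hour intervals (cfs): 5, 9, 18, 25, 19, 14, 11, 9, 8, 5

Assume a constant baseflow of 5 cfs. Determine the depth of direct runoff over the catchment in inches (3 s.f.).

d ≈ 0.880 in

Direct runoff: 0.0, 4.0, 13.0, 20.0, 14.0, 9.0, 6.0, 4.0, 3.0, 0.0 cfs; ΣQ_DR = 73.00 cfs.
V = ΣQ_DR · Δt = 73.00 × 21600 s = 1.577 × 10^6 ft³.
Over A = 0.771 mi², depth = V / A = 0.880 in.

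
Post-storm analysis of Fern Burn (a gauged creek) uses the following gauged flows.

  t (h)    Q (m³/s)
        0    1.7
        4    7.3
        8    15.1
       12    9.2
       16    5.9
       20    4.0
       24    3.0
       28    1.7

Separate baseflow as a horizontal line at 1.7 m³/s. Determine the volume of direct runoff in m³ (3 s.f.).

V ≈ 4.94 × 10^5 m³

Direct-runoff ordinates (Q − Q_b): 0.0, 5.6, 13.4, 7.5, 4.2, 2.3, 1.3, 0.0 m³/s.
ΣQ_DR = 34.30 m³/s.
With Δt = 4 h = 14400 s, V = ΣQ_DR · Δt = 34.30 × 14400 = 4.94 × 10^5 m³.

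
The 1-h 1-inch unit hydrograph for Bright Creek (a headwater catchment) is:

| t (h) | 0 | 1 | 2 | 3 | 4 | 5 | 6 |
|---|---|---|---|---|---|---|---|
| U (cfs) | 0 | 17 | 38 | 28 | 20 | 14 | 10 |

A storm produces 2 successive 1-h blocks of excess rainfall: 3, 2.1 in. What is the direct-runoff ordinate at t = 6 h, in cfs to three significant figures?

Q ≈ 59.4 cfs

By discrete convolution, Q_j = Σ (P_i / 1 in) · U_{j−i}.
At t = 6 h (j=6): Q = (3/1)·10 + (2.1/1)·14 = 59.4 cfs.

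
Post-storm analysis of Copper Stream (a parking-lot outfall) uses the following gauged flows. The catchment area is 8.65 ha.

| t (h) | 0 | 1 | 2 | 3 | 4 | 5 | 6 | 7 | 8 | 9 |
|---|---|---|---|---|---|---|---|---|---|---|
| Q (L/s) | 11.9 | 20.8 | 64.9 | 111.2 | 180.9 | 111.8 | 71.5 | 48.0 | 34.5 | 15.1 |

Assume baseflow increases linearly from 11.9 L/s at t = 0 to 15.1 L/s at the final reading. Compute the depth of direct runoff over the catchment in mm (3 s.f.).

Direct runoff: 0.00, 8.54, 52.29, 98.23, 167.58, 98.12, 57.47, 33.61, 19.76, 0.00 L/s; ΣQ_DR = 535.6 L/s.
V = ΣQ_DR · Δt = 535.6 × 3600 s = 1.928 × 10^6 L.
Over A = 8.65 ha, depth = V / A = 22.3 mm.

d ≈ 22.3 mm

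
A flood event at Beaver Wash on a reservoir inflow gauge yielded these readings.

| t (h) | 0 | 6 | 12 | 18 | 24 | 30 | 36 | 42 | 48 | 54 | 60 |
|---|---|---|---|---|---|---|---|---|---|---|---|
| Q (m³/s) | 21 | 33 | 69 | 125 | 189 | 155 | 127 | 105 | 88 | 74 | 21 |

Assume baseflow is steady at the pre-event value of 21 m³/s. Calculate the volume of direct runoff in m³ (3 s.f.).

Direct-runoff ordinates (Q − Q_b): 0.0, 12.0, 48.0, 104.0, 168.0, 134.0, 106.0, 84.0, 67.0, 53.0, 0.0 m³/s.
ΣQ_DR = 776.0 m³/s.
With Δt = 6 h = 21600 s, V = ΣQ_DR · Δt = 776.0 × 21600 = 1.68 × 10^7 m³.

V ≈ 1.68 × 10^7 m³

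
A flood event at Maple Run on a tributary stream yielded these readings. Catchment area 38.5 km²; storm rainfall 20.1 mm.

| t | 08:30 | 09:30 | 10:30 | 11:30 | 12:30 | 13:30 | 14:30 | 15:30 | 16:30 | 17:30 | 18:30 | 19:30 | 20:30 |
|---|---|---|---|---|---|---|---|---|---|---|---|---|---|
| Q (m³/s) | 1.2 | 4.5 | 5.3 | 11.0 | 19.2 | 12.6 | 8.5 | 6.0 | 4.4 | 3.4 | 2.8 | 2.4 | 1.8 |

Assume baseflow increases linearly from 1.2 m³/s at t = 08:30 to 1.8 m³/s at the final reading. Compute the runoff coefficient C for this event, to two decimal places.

C ≈ 0.30

ΣQ_DR = 63.60 m³/s; V = ΣQ_DR·Δt = 2.290 × 10^5 m³.
Runoff depth d = V / A = 5.947 mm.
C = d / P = 5.947 / 20.1 = 0.30.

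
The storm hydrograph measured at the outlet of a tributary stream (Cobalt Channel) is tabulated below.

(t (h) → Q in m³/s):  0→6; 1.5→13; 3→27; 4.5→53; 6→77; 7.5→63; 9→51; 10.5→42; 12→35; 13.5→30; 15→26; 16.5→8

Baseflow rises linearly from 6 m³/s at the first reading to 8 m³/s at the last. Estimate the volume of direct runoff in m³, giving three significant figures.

V ≈ 1.87 × 10^6 m³

Direct-runoff ordinates (Q − Q_b): 0.00, 6.82, 20.64, 46.45, 70.27, 56.09, 43.91, 34.73, 27.55, 22.36, 18.18, 0.00 m³/s.
ΣQ_DR = 347.0 m³/s.
With Δt = 1.5 h = 5400 s, V = ΣQ_DR · Δt = 347.0 × 5400 = 1.87 × 10^6 m³.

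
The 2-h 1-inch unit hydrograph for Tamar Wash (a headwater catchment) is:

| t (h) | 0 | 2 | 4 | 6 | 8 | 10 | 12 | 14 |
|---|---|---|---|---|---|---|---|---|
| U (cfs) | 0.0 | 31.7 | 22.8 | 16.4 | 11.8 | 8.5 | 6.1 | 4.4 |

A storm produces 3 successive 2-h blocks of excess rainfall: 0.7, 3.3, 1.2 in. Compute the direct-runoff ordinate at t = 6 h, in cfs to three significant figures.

By discrete convolution, Q_j = Σ (P_i / 1 in) · U_{j−i}.
At t = 6 h (j=3): Q = (0.7/1)·16.4 + (3.3/1)·22.8 + (1.2/1)·31.7 = 125 cfs.

Q ≈ 125 cfs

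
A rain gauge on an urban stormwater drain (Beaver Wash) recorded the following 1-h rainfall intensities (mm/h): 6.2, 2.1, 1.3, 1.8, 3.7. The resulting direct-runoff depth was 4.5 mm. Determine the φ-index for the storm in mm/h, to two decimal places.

φ ≈ 2.70 mm/h

Only the 2 blocks with intensity above φ contribute runoff: 6.2, 3.7 mm/h.
Σ(I−φ)·Δt = d  ⇒  (6.2+3.7 − 2φ)·1 = 4.5
φ = (9.900 − 4.5/1) / 2 = 2.70 mm/h.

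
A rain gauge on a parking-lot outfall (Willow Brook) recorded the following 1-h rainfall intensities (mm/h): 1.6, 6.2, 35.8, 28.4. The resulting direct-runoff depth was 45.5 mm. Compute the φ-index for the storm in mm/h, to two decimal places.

φ ≈ 9.35 mm/h

Only the 2 blocks with intensity above φ contribute runoff: 35.8, 28.4 mm/h.
Σ(I−φ)·Δt = d  ⇒  (35.8+28.4 − 2φ)·1 = 45.5
φ = (64.20 − 45.5/1) / 2 = 9.35 mm/h.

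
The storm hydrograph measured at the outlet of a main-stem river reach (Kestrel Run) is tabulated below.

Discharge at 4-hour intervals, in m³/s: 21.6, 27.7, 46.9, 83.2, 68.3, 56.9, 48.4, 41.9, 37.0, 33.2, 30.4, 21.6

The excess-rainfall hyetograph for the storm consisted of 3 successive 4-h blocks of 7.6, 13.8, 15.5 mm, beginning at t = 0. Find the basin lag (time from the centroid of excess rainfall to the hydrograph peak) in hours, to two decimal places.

t_L ≈ 5.14 h

Centroid of excess rainfall: t_c = Σ P_i·t̄_i / ΣP_i = 6.8564 h (block centres at 2, 6, 10 h).
Hydrograph peak occurs at t = 12 h, so basin lag t_L = 12 − 6.8564 = 5.14 h.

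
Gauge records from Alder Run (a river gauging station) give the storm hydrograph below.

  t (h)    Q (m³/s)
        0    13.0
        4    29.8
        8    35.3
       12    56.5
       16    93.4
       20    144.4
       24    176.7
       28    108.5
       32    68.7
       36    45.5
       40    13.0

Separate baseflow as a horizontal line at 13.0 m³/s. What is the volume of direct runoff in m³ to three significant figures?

Direct-runoff ordinates (Q − Q_b): 0.0, 16.8, 22.3, 43.5, 80.4, 131.4, 163.7, 95.5, 55.7, 32.5, 0.0 m³/s.
ΣQ_DR = 641.8 m³/s.
With Δt = 4 h = 14400 s, V = ΣQ_DR · Δt = 641.8 × 14400 = 9.24 × 10^6 m³.

V ≈ 9.24 × 10^6 m³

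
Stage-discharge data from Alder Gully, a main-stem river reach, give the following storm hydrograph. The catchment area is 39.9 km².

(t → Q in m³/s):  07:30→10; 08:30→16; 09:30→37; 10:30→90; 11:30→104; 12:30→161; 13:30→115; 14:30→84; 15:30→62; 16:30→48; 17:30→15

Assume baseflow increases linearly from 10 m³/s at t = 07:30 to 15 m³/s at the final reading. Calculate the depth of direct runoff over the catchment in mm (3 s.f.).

Direct runoff: 0.00, 5.50, 26.00, 78.50, 92.00, 148.50, 102.00, 70.50, 48.00, 33.50, 0.00 m³/s; ΣQ_DR = 604.5 m³/s.
V = ΣQ_DR · Δt = 604.5 × 3600 s = 2.176 × 10^6 m³.
Over A = 39.9 km², depth = V / A = 54.5 mm.

d ≈ 54.5 mm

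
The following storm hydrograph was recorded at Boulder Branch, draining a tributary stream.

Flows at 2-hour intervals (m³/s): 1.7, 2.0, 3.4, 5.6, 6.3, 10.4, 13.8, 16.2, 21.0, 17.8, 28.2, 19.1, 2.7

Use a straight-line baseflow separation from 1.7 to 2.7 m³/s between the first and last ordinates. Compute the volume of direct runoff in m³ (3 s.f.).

V ≈ 8.61 × 10^5 m³

Direct-runoff ordinates (Q − Q_b): 0.00, 0.22, 1.53, 3.65, 4.27, 8.28, 11.60, 13.92, 18.63, 15.35, 25.67, 16.48, 0.00 m³/s.
ΣQ_DR = 119.6 m³/s.
With Δt = 2 h = 7200 s, V = ΣQ_DR · Δt = 119.6 × 7200 = 8.61 × 10^5 m³.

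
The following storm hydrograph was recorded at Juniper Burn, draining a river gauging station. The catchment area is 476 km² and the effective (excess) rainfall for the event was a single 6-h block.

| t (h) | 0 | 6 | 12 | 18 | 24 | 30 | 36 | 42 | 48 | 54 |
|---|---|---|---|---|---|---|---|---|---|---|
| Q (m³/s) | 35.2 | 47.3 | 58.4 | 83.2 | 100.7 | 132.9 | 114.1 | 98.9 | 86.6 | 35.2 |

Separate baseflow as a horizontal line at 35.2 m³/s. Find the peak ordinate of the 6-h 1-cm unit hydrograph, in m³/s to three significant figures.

Direct runoff: 0.0, 12.1, 23.2, 48.0, 65.5, 97.7, 78.9, 63.7, 51.4, 0.0 m³/s; ΣQ_DR = 440.5 m³/s, peak = 97.7 m³/s.
Runoff depth d = ΣQ_DR·Δt / A = 440.5 × 21600 / (476 km²) = 19.99 mm.
The 1-cm UH is the DRH scaled by (10 mm)/d, so U_p = 97.7 × 10/19.99 = 48.9 m³/s.

U_p ≈ 48.9 m³/s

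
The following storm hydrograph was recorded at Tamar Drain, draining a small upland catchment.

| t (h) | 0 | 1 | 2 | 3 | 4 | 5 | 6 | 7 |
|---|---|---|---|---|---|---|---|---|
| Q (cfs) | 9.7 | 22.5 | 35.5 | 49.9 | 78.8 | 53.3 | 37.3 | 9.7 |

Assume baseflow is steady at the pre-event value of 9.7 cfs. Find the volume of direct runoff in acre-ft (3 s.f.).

V ≈ 18.1 acre-ft

Direct-runoff ordinates (Q − Q_b): 0.0, 12.8, 25.8, 40.2, 69.1, 43.6, 27.6, 0.0 cfs.
ΣQ_DR = 219.1 cfs.
With Δt = 1 h = 3600 s, V = ΣQ_DR · Δt = 219.1 × 3600 = 7.89 × 10^5 ft³ = 18.1 acre-ft.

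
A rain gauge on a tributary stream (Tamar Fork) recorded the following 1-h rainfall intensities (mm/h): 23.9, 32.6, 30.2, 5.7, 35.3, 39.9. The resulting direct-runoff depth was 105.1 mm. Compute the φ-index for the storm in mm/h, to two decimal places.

φ ≈ 11.36 mm/h

Only the 5 blocks with intensity above φ contribute runoff: 23.9, 32.6, 30.2, 35.3, 39.9 mm/h.
Σ(I−φ)·Δt = d  ⇒  (23.9+32.6+30.2+35.3+39.9 − 5φ)·1 = 105.1
φ = (161.9 − 105.1/1) / 5 = 11.36 mm/h.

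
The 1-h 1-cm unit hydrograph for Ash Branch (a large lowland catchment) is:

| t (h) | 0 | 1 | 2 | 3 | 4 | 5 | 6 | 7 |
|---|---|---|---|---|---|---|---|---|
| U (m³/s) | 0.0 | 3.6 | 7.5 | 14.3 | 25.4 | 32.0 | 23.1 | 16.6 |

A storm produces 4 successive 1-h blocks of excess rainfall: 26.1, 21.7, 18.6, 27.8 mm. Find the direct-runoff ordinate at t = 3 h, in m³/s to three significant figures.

Q ≈ 60.3 m³/s

By discrete convolution, Q_j = Σ (P_i / 10 mm) · U_{j−i}.
At t = 3 h (j=3): Q = (26.1/10)·14.3 + (21.7/10)·7.5 + (18.6/10)·3.6 + (27.8/10)·0.0 = 60.3 m³/s.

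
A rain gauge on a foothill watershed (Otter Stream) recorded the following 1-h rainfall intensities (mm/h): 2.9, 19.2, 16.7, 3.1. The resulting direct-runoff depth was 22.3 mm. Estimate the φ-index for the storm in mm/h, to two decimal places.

Only the 2 blocks with intensity above φ contribute runoff: 19.2, 16.7 mm/h.
Σ(I−φ)·Δt = d  ⇒  (19.2+16.7 − 2φ)·1 = 22.3
φ = (35.90 − 22.3/1) / 2 = 6.80 mm/h.

φ ≈ 6.80 mm/h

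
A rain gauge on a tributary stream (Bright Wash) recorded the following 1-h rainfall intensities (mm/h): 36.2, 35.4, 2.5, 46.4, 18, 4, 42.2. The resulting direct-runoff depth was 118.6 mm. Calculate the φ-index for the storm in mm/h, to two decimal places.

φ ≈ 11.92 mm/h

Only the 5 blocks with intensity above φ contribute runoff: 36.2, 35.4, 46.4, 18, 42.2 mm/h.
Σ(I−φ)·Δt = d  ⇒  (36.2+35.4+46.4+18+42.2 − 5φ)·1 = 118.6
φ = (178.2 − 118.6/1) / 5 = 11.92 mm/h.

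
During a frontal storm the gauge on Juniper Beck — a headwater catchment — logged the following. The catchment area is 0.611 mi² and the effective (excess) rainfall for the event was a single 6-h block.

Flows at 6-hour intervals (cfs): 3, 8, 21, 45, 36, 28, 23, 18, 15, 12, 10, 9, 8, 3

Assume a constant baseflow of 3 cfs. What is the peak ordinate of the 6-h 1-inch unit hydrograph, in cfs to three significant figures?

U_p ≈ 14.0 cfs

Direct runoff: 0.0, 5.0, 18.0, 42.0, 33.0, 25.0, 20.0, 15.0, 12.0, 9.0, 7.0, 6.0, 5.0, 0.0 cfs; ΣQ_DR = 197.0 cfs, peak = 42.0 cfs.
Runoff depth d = ΣQ_DR·Δt / A = 197.0 × 21600 / (0.611 mi²) = 2.998 in.
The 1-inch UH is the DRH scaled by (1 in)/d, so U_p = 42.0 × 1/2.998 = 14.0 cfs.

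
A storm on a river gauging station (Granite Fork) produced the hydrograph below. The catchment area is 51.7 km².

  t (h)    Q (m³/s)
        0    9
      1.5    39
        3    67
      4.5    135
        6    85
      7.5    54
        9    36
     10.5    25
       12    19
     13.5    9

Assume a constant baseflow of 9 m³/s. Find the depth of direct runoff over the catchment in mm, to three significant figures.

Direct runoff: 0.0, 30.0, 58.0, 126.0, 76.0, 45.0, 27.0, 16.0, 10.0, 0.0 m³/s; ΣQ_DR = 388.0 m³/s.
V = ΣQ_DR · Δt = 388.0 × 5400 s = 2.095 × 10^6 m³.
Over A = 51.7 km², depth = V / A = 40.5 mm.

d ≈ 40.5 mm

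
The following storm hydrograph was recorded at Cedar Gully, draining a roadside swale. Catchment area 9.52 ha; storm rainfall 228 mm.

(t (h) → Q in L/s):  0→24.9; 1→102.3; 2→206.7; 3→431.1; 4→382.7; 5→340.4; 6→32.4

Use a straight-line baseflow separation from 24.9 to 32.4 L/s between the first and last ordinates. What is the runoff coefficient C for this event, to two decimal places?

ΣQ_DR = 1320 L/s; V = ΣQ_DR·Δt = 4.752 × 10^6 L.
Runoff depth d = V / A = 49.91 mm.
C = d / P = 49.91 / 228 = 0.22.

C ≈ 0.22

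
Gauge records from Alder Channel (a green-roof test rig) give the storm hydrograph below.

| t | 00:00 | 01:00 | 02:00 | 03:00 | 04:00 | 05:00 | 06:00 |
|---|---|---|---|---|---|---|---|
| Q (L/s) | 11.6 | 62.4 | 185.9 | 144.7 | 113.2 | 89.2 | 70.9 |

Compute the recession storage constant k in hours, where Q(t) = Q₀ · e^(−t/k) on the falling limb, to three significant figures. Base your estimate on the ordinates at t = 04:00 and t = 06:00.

k ≈ 4.27 h

On the falling limb, Q drops from 113.2 to 70.9 L/s between t = 04:00 and t = 06:00 (Δt = 2 h).
k = −Δt / ln(Q₂/Q₁) = −2 / ln(70.9/113.2) = 4.27 h.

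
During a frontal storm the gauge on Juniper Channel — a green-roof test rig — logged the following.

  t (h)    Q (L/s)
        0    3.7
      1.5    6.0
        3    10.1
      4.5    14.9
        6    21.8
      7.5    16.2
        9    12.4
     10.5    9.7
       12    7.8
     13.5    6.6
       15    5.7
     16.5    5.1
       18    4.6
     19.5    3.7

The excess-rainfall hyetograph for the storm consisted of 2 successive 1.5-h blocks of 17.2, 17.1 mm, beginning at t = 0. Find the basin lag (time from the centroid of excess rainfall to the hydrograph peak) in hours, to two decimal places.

Centroid of excess rainfall: t_c = Σ P_i·t̄_i / ΣP_i = 1.4978 h (block centres at 0.75, 2.25 h).
Hydrograph peak occurs at t = 6 h, so basin lag t_L = 6 − 1.4978 = 4.50 h.

t_L ≈ 4.50 h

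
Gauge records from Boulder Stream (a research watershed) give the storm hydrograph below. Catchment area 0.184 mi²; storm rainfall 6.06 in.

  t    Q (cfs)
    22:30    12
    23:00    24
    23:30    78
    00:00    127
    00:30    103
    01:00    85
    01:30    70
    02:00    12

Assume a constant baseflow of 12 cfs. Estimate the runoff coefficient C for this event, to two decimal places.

C ≈ 0.29

ΣQ_DR = 415.0 cfs; V = ΣQ_DR·Δt = 7.470 × 10^5 ft³.
Runoff depth d = V / A = 1.747 in.
C = d / P = 1.747 / 6.06 = 0.29.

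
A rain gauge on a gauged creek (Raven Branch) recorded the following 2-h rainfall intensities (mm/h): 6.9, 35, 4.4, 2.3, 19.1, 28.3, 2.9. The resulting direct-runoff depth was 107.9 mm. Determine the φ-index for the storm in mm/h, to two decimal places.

Only the 3 blocks with intensity above φ contribute runoff: 35, 19.1, 28.3 mm/h.
Σ(I−φ)·Δt = d  ⇒  (35+19.1+28.3 − 3φ)·2 = 107.9
φ = (82.40 − 107.9/2) / 3 = 9.48 mm/h.

φ ≈ 9.48 mm/h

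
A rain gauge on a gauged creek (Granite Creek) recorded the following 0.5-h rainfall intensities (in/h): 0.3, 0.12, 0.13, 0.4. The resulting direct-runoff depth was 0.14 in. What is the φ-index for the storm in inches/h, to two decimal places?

Only the 2 blocks with intensity above φ contribute runoff: 0.3, 0.4 in/h.
Σ(I−φ)·Δt = d  ⇒  (0.3+0.4 − 2φ)·0.5 = 0.14
φ = (0.7000 − 0.14/0.5) / 2 = 0.21 in/h.

φ ≈ 0.21 in/h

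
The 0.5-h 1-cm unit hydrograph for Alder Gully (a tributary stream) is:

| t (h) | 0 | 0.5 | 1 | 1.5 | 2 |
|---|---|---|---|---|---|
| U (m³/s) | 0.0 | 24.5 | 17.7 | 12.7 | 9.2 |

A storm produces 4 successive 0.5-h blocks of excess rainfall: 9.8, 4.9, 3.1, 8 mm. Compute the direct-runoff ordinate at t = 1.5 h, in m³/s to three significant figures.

Q ≈ 28.7 m³/s

By discrete convolution, Q_j = Σ (P_i / 10 mm) · U_{j−i}.
At t = 1.5 h (j=3): Q = (9.8/10)·12.7 + (4.9/10)·17.7 + (3.1/10)·24.5 + (8/10)·0.0 = 28.7 m³/s.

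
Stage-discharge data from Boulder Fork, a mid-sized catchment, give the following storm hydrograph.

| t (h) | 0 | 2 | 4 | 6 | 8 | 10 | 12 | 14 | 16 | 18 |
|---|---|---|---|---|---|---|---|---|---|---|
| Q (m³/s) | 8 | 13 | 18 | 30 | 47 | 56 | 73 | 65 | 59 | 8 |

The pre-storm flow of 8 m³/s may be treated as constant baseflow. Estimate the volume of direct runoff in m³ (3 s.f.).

V ≈ 2.14 × 10^6 m³

Direct-runoff ordinates (Q − Q_b): 0.0, 5.0, 10.0, 22.0, 39.0, 48.0, 65.0, 57.0, 51.0, 0.0 m³/s.
ΣQ_DR = 297.0 m³/s.
With Δt = 2 h = 7200 s, V = ΣQ_DR · Δt = 297.0 × 7200 = 2.14 × 10^6 m³.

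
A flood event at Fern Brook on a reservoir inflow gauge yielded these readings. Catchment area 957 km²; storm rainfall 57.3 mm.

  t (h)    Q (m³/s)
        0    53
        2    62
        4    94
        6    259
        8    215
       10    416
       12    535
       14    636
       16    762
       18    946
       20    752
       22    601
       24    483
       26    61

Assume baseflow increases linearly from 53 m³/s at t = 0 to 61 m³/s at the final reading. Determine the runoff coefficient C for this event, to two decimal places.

C ≈ 0.67

ΣQ_DR = 5077 m³/s; V = ΣQ_DR·Δt = 3.655 × 10^7 m³.
Runoff depth d = V / A = 38.20 mm.
C = d / P = 38.20 / 57.3 = 0.67.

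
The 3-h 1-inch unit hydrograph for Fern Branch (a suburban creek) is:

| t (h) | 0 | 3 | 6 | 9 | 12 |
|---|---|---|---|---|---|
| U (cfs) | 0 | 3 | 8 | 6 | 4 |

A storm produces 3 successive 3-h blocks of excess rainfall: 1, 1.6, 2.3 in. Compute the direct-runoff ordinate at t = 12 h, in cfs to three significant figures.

By discrete convolution, Q_j = Σ (P_i / 1 in) · U_{j−i}.
At t = 12 h (j=4): Q = (1/1)·4 + (1.6/1)·6 + (2.3/1)·8 = 32.0 cfs.

Q ≈ 32.0 cfs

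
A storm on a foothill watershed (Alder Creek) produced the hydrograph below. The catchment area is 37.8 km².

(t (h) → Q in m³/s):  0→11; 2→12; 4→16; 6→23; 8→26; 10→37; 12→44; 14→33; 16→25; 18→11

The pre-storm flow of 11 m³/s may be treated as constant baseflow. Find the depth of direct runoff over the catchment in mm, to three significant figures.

Direct runoff: 0.0, 1.0, 5.0, 12.0, 15.0, 26.0, 33.0, 22.0, 14.0, 0.0 m³/s; ΣQ_DR = 128.0 m³/s.
V = ΣQ_DR · Δt = 128.0 × 7200 s = 9.216 × 10^5 m³.
Over A = 37.8 km², depth = V / A = 24.4 mm.

d ≈ 24.4 mm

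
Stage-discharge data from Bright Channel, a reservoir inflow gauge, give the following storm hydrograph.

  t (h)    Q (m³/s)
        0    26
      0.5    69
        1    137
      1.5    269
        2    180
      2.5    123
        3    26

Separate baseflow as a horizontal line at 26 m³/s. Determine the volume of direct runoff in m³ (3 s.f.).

V ≈ 1.17 × 10^6 m³

Direct-runoff ordinates (Q − Q_b): 0.0, 43.0, 111.0, 243.0, 154.0, 97.0, 0.0 m³/s.
ΣQ_DR = 648.0 m³/s.
With Δt = 0.5 h = 1800 s, V = ΣQ_DR · Δt = 648.0 × 1800 = 1.17 × 10^6 m³.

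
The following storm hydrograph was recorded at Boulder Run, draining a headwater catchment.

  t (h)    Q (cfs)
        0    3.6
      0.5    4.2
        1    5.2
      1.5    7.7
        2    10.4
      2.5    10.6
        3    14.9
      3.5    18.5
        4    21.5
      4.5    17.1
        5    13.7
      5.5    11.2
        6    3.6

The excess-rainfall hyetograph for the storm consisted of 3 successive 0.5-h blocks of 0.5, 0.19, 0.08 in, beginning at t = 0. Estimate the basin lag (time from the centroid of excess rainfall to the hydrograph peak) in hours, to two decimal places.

t_L ≈ 3.52 h

Centroid of excess rainfall: t_c = Σ P_i·t̄_i / ΣP_i = 0.4773 h (block centres at 0.25, 0.75, 1.25 h).
Hydrograph peak occurs at t = 4 h, so basin lag t_L = 4 − 0.4773 = 3.52 h.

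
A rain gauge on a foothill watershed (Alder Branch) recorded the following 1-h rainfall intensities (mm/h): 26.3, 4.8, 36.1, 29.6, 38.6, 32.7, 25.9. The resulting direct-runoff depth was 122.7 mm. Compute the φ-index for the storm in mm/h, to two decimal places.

Only the 6 blocks with intensity above φ contribute runoff: 26.3, 36.1, 29.6, 38.6, 32.7, 25.9 mm/h.
Σ(I−φ)·Δt = d  ⇒  (26.3+36.1+29.6+38.6+32.7+25.9 − 6φ)·1 = 122.7
φ = (189.2 − 122.7/1) / 6 = 11.08 mm/h.

φ ≈ 11.08 mm/h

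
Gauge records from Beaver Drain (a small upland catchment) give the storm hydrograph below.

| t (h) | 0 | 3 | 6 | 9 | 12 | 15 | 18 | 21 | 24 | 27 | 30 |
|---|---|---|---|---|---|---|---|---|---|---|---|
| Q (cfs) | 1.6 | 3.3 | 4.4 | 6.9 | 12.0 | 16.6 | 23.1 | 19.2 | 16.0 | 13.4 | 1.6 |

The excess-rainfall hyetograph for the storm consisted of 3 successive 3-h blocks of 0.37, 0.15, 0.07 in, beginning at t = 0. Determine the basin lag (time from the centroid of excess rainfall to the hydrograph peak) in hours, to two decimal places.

t_L ≈ 15.03 h

Centroid of excess rainfall: t_c = Σ P_i·t̄_i / ΣP_i = 2.9746 h (block centres at 1.5, 4.5, 7.5 h).
Hydrograph peak occurs at t = 18 h, so basin lag t_L = 18 − 2.9746 = 15.03 h.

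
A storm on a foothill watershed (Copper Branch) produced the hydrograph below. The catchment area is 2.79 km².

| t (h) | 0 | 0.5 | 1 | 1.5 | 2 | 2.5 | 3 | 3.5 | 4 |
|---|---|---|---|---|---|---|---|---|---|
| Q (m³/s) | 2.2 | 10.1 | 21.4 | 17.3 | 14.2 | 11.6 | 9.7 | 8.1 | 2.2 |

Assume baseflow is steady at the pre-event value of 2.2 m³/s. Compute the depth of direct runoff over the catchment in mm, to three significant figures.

Direct runoff: 0.0, 7.9, 19.2, 15.1, 12.0, 9.4, 7.5, 5.9, 0.0 m³/s; ΣQ_DR = 77.00 m³/s.
V = ΣQ_DR · Δt = 77.00 × 1800 s = 1.386 × 10^5 m³.
Over A = 2.79 km², depth = V / A = 49.7 mm.

d ≈ 49.7 mm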